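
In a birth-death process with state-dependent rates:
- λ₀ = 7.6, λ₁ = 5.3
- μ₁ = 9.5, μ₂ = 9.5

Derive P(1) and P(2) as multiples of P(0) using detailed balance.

Balance equations:
State 0: λ₀P₀ = μ₁P₁ → P₁ = (λ₀/μ₁)P₀ = (7.6/9.5)P₀ = 0.8000P₀
State 1: P₂ = (λ₀λ₁)/(μ₁μ₂)P₀ = (7.6×5.3)/(9.5×9.5)P₀ = 0.4463P₀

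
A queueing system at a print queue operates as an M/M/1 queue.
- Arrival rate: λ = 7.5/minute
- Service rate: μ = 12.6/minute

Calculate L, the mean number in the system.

ρ = λ/μ = 7.5/12.6 = 0.5952
For M/M/1: L = λ/(μ-λ)
L = 7.5/(12.6-7.5) = 7.5/5.10
L = 1.4706 jobs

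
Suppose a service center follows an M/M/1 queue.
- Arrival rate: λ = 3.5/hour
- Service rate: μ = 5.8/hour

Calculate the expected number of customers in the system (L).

ρ = λ/μ = 3.5/5.8 = 0.6034
For M/M/1: L = λ/(μ-λ)
L = 3.5/(5.8-3.5) = 3.5/2.30
L = 1.5217 customers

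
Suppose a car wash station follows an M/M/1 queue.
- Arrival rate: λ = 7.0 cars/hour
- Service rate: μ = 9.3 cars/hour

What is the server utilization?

Server utilization: ρ = λ/μ
ρ = 7.0/9.3 = 0.7527
The server is busy 75.27% of the time.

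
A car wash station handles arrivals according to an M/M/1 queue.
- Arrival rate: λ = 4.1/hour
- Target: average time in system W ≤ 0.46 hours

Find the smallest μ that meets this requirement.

For M/M/1: W = 1/(μ-λ)
Need W ≤ 0.46, so 1/(μ-λ) ≤ 0.46
μ - λ ≥ 1/0.46 = 2.1739
μ ≥ 4.1 + 2.1739 = 6.2739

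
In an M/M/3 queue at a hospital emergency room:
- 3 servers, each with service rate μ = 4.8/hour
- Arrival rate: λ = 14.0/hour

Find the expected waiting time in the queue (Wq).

Traffic intensity: ρ = λ/(cμ) = 14.0/(3×4.8) = 0.9722
Since ρ = 0.9722 < 1, system is stable.
Offered load a = λ/μ = cρ = 14.0/4.8 = 2.9167
P₀ = [ Σₙ₌₀^2 aⁿ/n! + a^3/(3!(1-ρ)) ]⁻¹
Σ = a^0/0! + a^1/1! + a^2/2! = 1.00000 + 2.91667 + 4.25347 = 8.1701
a^3/(3!(1-ρ)) = 24.81192/(6 × 0.02777778) = 148.8715
P₀ = 1/(8.1701 + 148.8715) = 0.006368
Lq = P₀·a^3·ρ / (3!(1-ρ)²) = 0.00636774 × 24.8119 × 0.972222 / (6 × 0.000771605) = 33.1791
Wq = Lq/λ = 33.1791/14.0 = 2.3699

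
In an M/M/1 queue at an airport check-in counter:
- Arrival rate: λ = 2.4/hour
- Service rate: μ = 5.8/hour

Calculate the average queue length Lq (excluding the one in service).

ρ = λ/μ = 2.4/5.8 = 0.4138
For M/M/1: Lq = λ²/(μ(μ-λ))
Lq = 5.76/(5.8 × 3.40)
Lq = 0.2921 passengers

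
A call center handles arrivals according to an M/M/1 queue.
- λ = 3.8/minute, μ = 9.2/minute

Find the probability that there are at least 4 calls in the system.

ρ = λ/μ = 3.8/9.2 = 0.41304
P(N ≥ n) = ρⁿ
P(N ≥ 4) = 0.41304^4
P(N ≥ 4) = 0.02911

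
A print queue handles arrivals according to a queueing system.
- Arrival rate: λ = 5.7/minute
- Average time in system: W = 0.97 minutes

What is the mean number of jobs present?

Little's Law: L = λW
L = 5.7 × 0.97 = 5.5290 jobs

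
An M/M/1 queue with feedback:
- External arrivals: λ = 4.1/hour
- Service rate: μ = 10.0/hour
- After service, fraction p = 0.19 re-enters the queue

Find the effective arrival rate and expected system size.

Effective arrival rate: λ_eff = λ/(1-p) = 4.1/(1-0.19) = 4.1/0.81 = 5.0617
ρ = λ_eff/μ = 5.0617/10.0 = 0.50617
L = ρ/(1-ρ) = 0.50617/(1-0.50617) = 1.0250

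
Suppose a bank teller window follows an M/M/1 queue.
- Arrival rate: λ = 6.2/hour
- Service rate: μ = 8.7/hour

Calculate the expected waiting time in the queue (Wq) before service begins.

First, compute utilization: ρ = λ/μ = 6.2/8.7 = 0.7126
For M/M/1: Wq = λ/(μ(μ-λ))
Wq = 6.2/(8.7 × (8.7-6.2))
Wq = 6.2/(8.7 × 2.50)
Wq = 0.2851 hours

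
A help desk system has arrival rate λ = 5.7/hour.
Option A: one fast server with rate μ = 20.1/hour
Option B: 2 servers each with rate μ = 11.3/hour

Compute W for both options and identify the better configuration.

Option A: single server μ = 20.1 (M/M/1)
  ρ_A = 5.7/20.1 = 0.2836
  W_A = 1/(μ-λ) = 1/(20.1-5.7) = 1/14.40 = 0.06944

Option B: 2 servers μ = 11.3 (M/M/2)
  ρ_B = λ/(cμ) = 5.7/(2×11.3) = 0.2522
  Offered load a = λ/μ = cρ = 5.7/11.3 = 0.5044
  P₀ = [ Σₙ₌₀^1 aⁿ/n! + a^2/(2!(1-ρ)) ]⁻¹
  Σ = a^0/0! + a^1/1! = 1.0000 + 0.5044 = 1.5044
  a^2/(2!(1-ρ)) = 0.2544/(2 × 0.7478) = 0.1701
  P₀ = 1/(1.5044 + 0.1701) = 0.5972
  Lq = P₀·a^2·ρ / (2!(1-ρ)²) = 0.59717 × 0.25444 × 0.25221 / (2 × 0.55919) = 0.03427
  Wq_B = Lq/λ = 0.03427/5.7 = 0.006012
  W_B = Wq_B + 1/μ = 0.006012 + 0.08850 = 0.09451

Since W_A = 0.06944 < W_B = 0.09451, Option A (single fast server) has the shorter time in system.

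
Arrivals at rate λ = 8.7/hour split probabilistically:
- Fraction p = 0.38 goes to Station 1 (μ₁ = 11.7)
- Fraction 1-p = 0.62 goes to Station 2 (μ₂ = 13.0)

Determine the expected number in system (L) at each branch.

Effective rates: λ₁ = 8.7×0.38 = 3.306, λ₂ = 8.7×0.62 = 5.394
Station 1: ρ₁ = 3.306/11.7 = 0.2826, L₁ = ρ₁/(1-ρ₁) = 0.2826/(1-0.2826) = 0.3939
Station 2: ρ₂ = 5.394/13.0 = 0.41492, L₂ = ρ₂/(1-ρ₂) = 0.41492/(1-0.41492) = 0.7092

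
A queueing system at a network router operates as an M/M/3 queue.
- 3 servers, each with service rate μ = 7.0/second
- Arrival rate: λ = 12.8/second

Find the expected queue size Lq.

Traffic intensity: ρ = λ/(cμ) = 12.8/(3×7.0) = 0.6095
Since ρ = 0.6095 < 1, system is stable.
Offered load a = λ/μ = cρ = 12.8/7.0 = 1.8286
P₀ = [ Σₙ₌₀^2 aⁿ/n! + a^3/(3!(1-ρ)) ]⁻¹
Σ = a^0/0! + a^1/1! + a^2/2! = 1.0000 + 1.8286 + 1.6718 = 4.5004
a^3/(3!(1-ρ)) = 6.1141/(6 × 0.39048) = 2.6097
P₀ = 1/(4.5004 + 2.6097) = 0.1406
Lq = P₀·a^3·ρ / (3!(1-ρ)²) = 0.14064 × 6.1141 × 0.60952 / (6 × 0.15247) = 0.5729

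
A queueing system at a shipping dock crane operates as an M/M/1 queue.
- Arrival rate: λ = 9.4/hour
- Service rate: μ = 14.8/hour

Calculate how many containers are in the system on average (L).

ρ = λ/μ = 9.4/14.8 = 0.6351
For M/M/1: L = λ/(μ-λ)
L = 9.4/(14.8-9.4) = 9.4/5.40
L = 1.7407 containers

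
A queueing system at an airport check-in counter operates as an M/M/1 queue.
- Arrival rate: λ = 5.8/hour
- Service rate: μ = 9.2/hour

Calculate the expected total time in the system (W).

First, compute utilization: ρ = λ/μ = 5.8/9.2 = 0.6304
For M/M/1: W = 1/(μ-λ)
W = 1/(9.2-5.8) = 1/3.40
W = 0.2941 hours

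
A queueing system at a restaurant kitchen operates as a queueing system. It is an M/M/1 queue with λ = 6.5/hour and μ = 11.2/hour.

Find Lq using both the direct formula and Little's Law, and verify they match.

Method 1 (direct): Lq = λ²/(μ(μ-λ)) = 42.25/(11.2 × 4.70) = 0.8026

Method 2 (Little's Law):
W = 1/(μ-λ) = 1/4.70 = 0.21277
Wq = W - 1/μ = 0.21277 - 0.089286 = 0.12348
Lq = λWq = 6.5 × 0.12348 = 0.8026 ✔ (matches Method 1)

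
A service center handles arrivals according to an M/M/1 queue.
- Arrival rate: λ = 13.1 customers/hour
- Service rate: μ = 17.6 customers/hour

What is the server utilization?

Server utilization: ρ = λ/μ
ρ = 13.1/17.6 = 0.7443
The server is busy 74.43% of the time.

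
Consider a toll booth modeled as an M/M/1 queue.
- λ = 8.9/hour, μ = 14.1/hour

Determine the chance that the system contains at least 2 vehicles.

ρ = λ/μ = 8.9/14.1 = 0.6312
P(N ≥ n) = ρⁿ
P(N ≥ 2) = 0.6312^2
P(N ≥ 2) = 0.3984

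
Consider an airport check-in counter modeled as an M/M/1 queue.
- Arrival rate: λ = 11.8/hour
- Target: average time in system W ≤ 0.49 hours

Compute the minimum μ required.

For M/M/1: W = 1/(μ-λ)
Need W ≤ 0.49, so 1/(μ-λ) ≤ 0.49
μ - λ ≥ 1/0.49 = 2.0408
μ ≥ 11.8 + 2.0408 = 13.8408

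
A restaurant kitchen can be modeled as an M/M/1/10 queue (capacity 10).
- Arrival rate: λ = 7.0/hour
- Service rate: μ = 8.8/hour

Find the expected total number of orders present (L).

ρ = λ/μ = 7.0/8.8 = 0.79545
P₀ = (1-ρ)/(1-ρ^(K+1)) = (1-0.79545)/(1-0.79545^11) = 0.20455/0.91932 = 0.2225
P_K = P₀×ρ^K = 0.22250 × 0.79545^10 = 0.22250 × 0.10142 = 0.02257
L = ρ[1 - (K+1)ρ^K + Kρ^(K+1)] / [(1-ρ)(1-ρ^(K+1))]
L = 0.79545 × (1 - 11×0.101421 + 10×0.0806755) / ((1 - 0.79545) × (1 - 0.0806755)) = 2.9235 orders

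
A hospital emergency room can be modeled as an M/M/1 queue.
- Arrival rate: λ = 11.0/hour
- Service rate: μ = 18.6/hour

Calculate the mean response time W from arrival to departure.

First, compute utilization: ρ = λ/μ = 11.0/18.6 = 0.5914
For M/M/1: W = 1/(μ-λ)
W = 1/(18.6-11.0) = 1/7.60
W = 0.1316 hours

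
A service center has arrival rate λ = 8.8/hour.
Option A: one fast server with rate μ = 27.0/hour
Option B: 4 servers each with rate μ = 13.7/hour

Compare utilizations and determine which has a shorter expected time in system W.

Option A: single server μ = 27.0 (M/M/1)
  ρ_A = 8.8/27.0 = 0.3259
  W_A = 1/(μ-λ) = 1/(27.0-8.8) = 1/18.20 = 0.05495

Option B: 4 servers μ = 13.7 (M/M/4)
  ρ_B = λ/(cμ) = 8.8/(4×13.7) = 0.1606
  Offered load a = λ/μ = cρ = 8.8/13.7 = 0.6423
  P₀ = [ Σₙ₌₀^3 aⁿ/n! + a^4/(4!(1-ρ)) ]⁻¹
  Σ = a^0/0! + a^1/1! + a^2/2! + a^3/3! = 1.0000 + 0.6423 + 0.2063 + 0.04417 = 1.8928
  a^4/(4!(1-ρ)) = 0.17023/(24 × 0.83942) = 0.008450
  P₀ = 1/(1.8928 + 0.008450) = 0.5260
  Lq = P₀·a^4·ρ / (4!(1-ρ)²) = 0.5260 × 0.1702 × 0.1606 / (24 × 0.7046) = 0.0008502
  Wq_B = Lq/λ = 0.00085025/8.8 = 0.00009662
  W_B = Wq_B + 1/μ = 0.00009662 + 0.07299 = 0.07309

Since W_A = 0.05495 < W_B = 0.07309, Option A (single fast server) has the shorter time in system.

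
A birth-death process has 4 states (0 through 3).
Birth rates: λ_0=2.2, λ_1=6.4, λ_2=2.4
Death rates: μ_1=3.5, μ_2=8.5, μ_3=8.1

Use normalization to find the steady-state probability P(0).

Ratios P(n)/P(0) = (λ₀···λₙ₋₁)/(μ₁···μₙ):
P(1)/P(0) = (2.2)/(3.5) = 0.6286
P(2)/P(0) = (2.2×6.4)/(3.5×8.5) = 0.4733
P(3)/P(0) = (2.2×6.4×2.4)/(3.5×8.5×8.1) = 0.1402

Normalization: ∑ P(n) = 1
P(0) × (1.0000 + 0.6286 + 0.4733 + 0.1402) = 1
P(0) × 2.2421 = 1
P(0) = 1/2.2421 = 0.4460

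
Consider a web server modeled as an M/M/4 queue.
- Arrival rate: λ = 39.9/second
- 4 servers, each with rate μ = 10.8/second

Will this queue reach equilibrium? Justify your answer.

Stability requires ρ = λ/(cμ) < 1
ρ = 39.9/(4 × 10.8) = 39.9/43.20 = 0.9236
Since 0.9236 < 1, the system is STABLE.
The servers are busy 92.36% of the time.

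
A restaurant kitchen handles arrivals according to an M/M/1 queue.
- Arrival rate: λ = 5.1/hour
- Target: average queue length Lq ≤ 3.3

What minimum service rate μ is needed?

For M/M/1: Lq = λ²/(μ(μ-λ))
Need Lq ≤ 3.3, i.e. μ(μ-λ) ≥ λ²/3.3
μ² - 5.1μ - 26.01/3.3 ≥ 0  →  μ² - 5.1μ - 7.88182 ≥ 0
Quadratic formula (positive root): μ = [λ + √(λ² + 4×7.88182)]/2
Discriminant: 26.01 + 4×7.88182 = 57.5373, √57.5373 = 7.58533
μ ≥ (5.1 + 7.58533)/2 = 6.3427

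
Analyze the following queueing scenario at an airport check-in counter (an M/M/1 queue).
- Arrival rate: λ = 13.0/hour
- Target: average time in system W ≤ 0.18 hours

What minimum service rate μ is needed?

For M/M/1: W = 1/(μ-λ)
Need W ≤ 0.18, so 1/(μ-λ) ≤ 0.18
μ - λ ≥ 1/0.18 = 5.5556
μ ≥ 13.0 + 5.5556 = 18.5556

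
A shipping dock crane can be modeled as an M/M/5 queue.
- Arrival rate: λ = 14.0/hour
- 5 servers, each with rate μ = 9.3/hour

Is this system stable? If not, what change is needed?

Stability requires ρ = λ/(cμ) < 1
ρ = 14.0/(5 × 9.3) = 14.0/46.50 = 0.3011
Since 0.3011 < 1, the system is STABLE.
The servers are busy 30.11% of the time.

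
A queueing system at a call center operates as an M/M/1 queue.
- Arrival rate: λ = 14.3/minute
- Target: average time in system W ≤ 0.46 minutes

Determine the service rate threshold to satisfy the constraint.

For M/M/1: W = 1/(μ-λ)
Need W ≤ 0.46, so 1/(μ-λ) ≤ 0.46
μ - λ ≥ 1/0.46 = 2.1739
μ ≥ 14.3 + 2.1739 = 16.4739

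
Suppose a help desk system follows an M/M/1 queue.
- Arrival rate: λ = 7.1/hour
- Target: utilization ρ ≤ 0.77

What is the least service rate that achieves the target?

ρ = λ/μ, so μ = λ/ρ
μ ≥ 7.1/0.77 = 9.2208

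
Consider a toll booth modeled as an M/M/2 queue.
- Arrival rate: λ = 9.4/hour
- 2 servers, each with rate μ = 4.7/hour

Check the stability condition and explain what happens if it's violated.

Stability requires ρ = λ/(cμ) < 1
ρ = 9.4/(2 × 4.7) = 9.4/9.40 = 1.0000
Since 1.0000 ≥ 1, the system is UNSTABLE.
Need c > λ/μ = 9.4/4.7 = 2.00.
Minimum servers needed: c = 3.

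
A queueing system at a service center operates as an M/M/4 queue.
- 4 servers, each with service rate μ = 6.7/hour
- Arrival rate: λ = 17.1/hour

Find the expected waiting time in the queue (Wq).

Traffic intensity: ρ = λ/(cμ) = 17.1/(4×6.7) = 0.6381
Since ρ = 0.6381 < 1, system is stable.
Offered load a = λ/μ = cρ = 17.1/6.7 = 2.5522
P₀ = [ Σₙ₌₀^3 aⁿ/n! + a^4/(4!(1-ρ)) ]⁻¹
Σ = a^0/0! + a^1/1! + a^2/2! + a^3/3! = 1.0000 + 2.5522 + 3.2570 + 2.7708 = 9.5800
a^4/(4!(1-ρ)) = 42.4312/(24 × 0.36194) = 4.8847
P₀ = 1/(9.5800 + 4.8847) = 0.06913
Lq = P₀·a^4·ρ / (4!(1-ρ)²) = 0.06913 × 42.4312 × 0.6381 / (24 × 0.1310) = 0.5953
Wq = Lq/λ = 0.5953/17.1 = 0.03481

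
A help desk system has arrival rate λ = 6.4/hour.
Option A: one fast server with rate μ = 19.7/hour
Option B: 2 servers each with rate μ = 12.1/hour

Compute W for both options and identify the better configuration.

Option A: single server μ = 19.7 (M/M/1)
  ρ_A = 6.4/19.7 = 0.3249
  W_A = 1/(μ-λ) = 1/(19.7-6.4) = 1/13.30 = 0.07519

Option B: 2 servers μ = 12.1 (M/M/2)
  ρ_B = λ/(cμ) = 6.4/(2×12.1) = 0.2645
  Offered load a = λ/μ = cρ = 6.4/12.1 = 0.5289
  P₀ = [ Σₙ₌₀^1 aⁿ/n! + a^2/(2!(1-ρ)) ]⁻¹
  Σ = a^0/0! + a^1/1! = 1.0000 + 0.5289 = 1.5289
  a^2/(2!(1-ρ)) = 0.2798/(2 × 0.7355) = 0.1902
  P₀ = 1/(1.5289 + 0.1902) = 0.5817
  Lq = P₀·a^2·ρ / (2!(1-ρ)²) = 0.581699 × 0.279762 × 0.264463 / (2 × 0.541015) = 0.03978
  Wq_B = Lq/λ = 0.039775/6.4 = 0.006215
  W_B = Wq_B + 1/μ = 0.006215 + 0.08264 = 0.08886

Since W_A = 0.07519 < W_B = 0.08886, Option A (single fast server) has the shorter time in system.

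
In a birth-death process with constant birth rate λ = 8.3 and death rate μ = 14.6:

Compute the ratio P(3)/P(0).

For constant rates: P(n)/P(0) = (λ/μ)^n
P(3)/P(0) = (8.3/14.6)^3 = 0.5685^3 = 0.1837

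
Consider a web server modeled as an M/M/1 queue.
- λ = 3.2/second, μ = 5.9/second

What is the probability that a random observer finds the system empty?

ρ = λ/μ = 3.2/5.9 = 0.5424
P(0) = 1 - ρ = 1 - 0.5424 = 0.4576
The server is idle 45.76% of the time.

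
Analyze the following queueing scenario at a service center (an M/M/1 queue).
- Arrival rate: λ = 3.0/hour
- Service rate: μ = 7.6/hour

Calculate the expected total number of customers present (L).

ρ = λ/μ = 3.0/7.6 = 0.3947
For M/M/1: L = λ/(μ-λ)
L = 3.0/(7.6-3.0) = 3.0/4.60
L = 0.6522 customers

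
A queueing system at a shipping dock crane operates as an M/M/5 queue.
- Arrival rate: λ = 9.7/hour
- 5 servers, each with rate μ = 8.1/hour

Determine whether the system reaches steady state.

Stability requires ρ = λ/(cμ) < 1
ρ = 9.7/(5 × 8.1) = 9.7/40.50 = 0.2395
Since 0.2395 < 1, the system is STABLE.
The servers are busy 23.95% of the time.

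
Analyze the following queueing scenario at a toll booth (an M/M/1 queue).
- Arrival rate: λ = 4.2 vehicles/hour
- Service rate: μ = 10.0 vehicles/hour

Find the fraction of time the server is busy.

Server utilization: ρ = λ/μ
ρ = 4.2/10.0 = 0.4200
The server is busy 42.00% of the time.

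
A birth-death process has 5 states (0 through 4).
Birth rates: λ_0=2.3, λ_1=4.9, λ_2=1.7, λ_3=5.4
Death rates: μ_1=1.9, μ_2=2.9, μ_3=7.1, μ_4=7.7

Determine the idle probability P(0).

Ratios P(n)/P(0) = (λ₀···λₙ₋₁)/(μ₁···μₙ):
P(1)/P(0) = (2.3)/(1.9) = 1.2105
P(2)/P(0) = (2.3×4.9)/(1.9×2.9) = 2.0454
P(3)/P(0) = (2.3×4.9×1.7)/(1.9×2.9×7.1) = 0.4897
P(4)/P(0) = (2.3×4.9×1.7×5.4)/(1.9×2.9×7.1×7.7) = 0.3435

Normalization: ∑ P(n) = 1
P(0) × (1.0000 + 1.2105 + 2.0454 + 0.4897 + 0.3435) = 1
P(0) × 5.0891 = 1
P(0) = 1/5.0891 = 0.1965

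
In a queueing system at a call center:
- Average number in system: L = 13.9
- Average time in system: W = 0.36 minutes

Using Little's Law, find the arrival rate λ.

Little's Law: L = λW, so λ = L/W
λ = 13.9/0.36 = 38.6111 calls/minute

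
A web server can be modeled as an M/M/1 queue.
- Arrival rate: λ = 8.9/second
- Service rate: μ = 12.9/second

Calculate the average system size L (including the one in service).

ρ = λ/μ = 8.9/12.9 = 0.6899
For M/M/1: L = λ/(μ-λ)
L = 8.9/(12.9-8.9) = 8.9/4.00
L = 2.2250 requests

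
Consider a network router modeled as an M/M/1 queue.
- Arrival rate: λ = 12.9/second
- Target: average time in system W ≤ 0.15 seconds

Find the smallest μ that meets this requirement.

For M/M/1: W = 1/(μ-λ)
Need W ≤ 0.15, so 1/(μ-λ) ≤ 0.15
μ - λ ≥ 1/0.15 = 6.6667
μ ≥ 12.9 + 6.6667 = 19.5667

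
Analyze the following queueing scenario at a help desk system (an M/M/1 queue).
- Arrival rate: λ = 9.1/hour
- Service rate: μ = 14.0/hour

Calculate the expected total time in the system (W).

First, compute utilization: ρ = λ/μ = 9.1/14.0 = 0.6500
For M/M/1: W = 1/(μ-λ)
W = 1/(14.0-9.1) = 1/4.90
W = 0.2041 hours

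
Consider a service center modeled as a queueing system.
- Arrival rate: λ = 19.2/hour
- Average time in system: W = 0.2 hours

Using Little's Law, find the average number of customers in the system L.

Little's Law: L = λW
L = 19.2 × 0.2 = 3.8400 customers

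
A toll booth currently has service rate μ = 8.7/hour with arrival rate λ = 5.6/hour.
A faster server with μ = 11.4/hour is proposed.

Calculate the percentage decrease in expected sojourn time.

System 1: ρ₁ = 5.6/8.7 = 0.6437, W₁ = 1/(8.7-5.6) = 0.32258
System 2: ρ₂ = 5.6/11.4 = 0.4912, W₂ = 1/(11.4-5.6) = 0.17241
Improvement: (W₁-W₂)/W₁ = (0.32258-0.17241)/0.32258 = 46.55%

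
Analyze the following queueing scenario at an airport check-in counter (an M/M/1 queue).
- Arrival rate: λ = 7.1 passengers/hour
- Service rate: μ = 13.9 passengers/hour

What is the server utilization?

Server utilization: ρ = λ/μ
ρ = 7.1/13.9 = 0.5108
The server is busy 51.08% of the time.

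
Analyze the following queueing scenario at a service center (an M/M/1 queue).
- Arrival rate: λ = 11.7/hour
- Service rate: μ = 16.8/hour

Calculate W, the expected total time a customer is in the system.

First, compute utilization: ρ = λ/μ = 11.7/16.8 = 0.6964
For M/M/1: W = 1/(μ-λ)
W = 1/(16.8-11.7) = 1/5.10
W = 0.1961 hours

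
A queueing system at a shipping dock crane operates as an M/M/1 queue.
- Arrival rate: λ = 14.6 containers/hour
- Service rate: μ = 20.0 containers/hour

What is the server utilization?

Server utilization: ρ = λ/μ
ρ = 14.6/20.0 = 0.7300
The server is busy 73.00% of the time.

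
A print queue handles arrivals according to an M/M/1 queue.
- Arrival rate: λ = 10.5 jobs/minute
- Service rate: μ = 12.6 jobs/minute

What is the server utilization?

Server utilization: ρ = λ/μ
ρ = 10.5/12.6 = 0.8333
The server is busy 83.33% of the time.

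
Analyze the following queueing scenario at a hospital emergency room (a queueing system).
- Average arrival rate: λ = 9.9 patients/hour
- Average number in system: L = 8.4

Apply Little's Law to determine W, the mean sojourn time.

Little's Law: L = λW, so W = L/λ
W = 8.4/9.9 = 0.8485 hours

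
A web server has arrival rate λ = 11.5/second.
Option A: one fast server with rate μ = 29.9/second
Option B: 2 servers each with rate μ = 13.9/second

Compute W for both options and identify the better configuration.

Option A: single server μ = 29.9 (M/M/1)
  ρ_A = 11.5/29.9 = 0.3846
  W_A = 1/(μ-λ) = 1/(29.9-11.5) = 1/18.40 = 0.05435

Option B: 2 servers μ = 13.9 (M/M/2)
  ρ_B = λ/(cμ) = 11.5/(2×13.9) = 0.4137
  Offered load a = λ/μ = cρ = 11.5/13.9 = 0.8273
  P₀ = [ Σₙ₌₀^1 aⁿ/n! + a^2/(2!(1-ρ)) ]⁻¹
  Σ = a^0/0! + a^1/1! = 1.0000 + 0.8273 = 1.8273
  a^2/(2!(1-ρ)) = 0.6845/(2 × 0.5863) = 0.5837
  P₀ = 1/(1.8273 + 0.5837) = 0.4148
  Lq = P₀·a^2·ρ / (2!(1-ρ)²) = 0.4148 × 0.6845 × 0.4137 / (2 × 0.3438) = 0.1708
  Wq_B = Lq/λ = 0.1708/11.5 = 0.01485
  W_B = Wq_B + 1/μ = 0.01485 + 0.07194 = 0.08679

Since W_A = 0.05435 < W_B = 0.08679, Option A (single fast server) has the shorter time in system.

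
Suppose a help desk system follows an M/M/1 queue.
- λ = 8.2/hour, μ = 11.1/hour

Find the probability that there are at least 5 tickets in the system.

ρ = λ/μ = 8.2/11.1 = 0.7387
P(N ≥ n) = ρⁿ
P(N ≥ 5) = 0.7387^5
P(N ≥ 5) = 0.2200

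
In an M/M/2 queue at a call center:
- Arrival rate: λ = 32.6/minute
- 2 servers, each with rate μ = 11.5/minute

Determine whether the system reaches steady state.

Stability requires ρ = λ/(cμ) < 1
ρ = 32.6/(2 × 11.5) = 32.6/23.00 = 1.4174
Since 1.4174 ≥ 1, the system is UNSTABLE.
Need c > λ/μ = 32.6/11.5 = 2.83.
Minimum servers needed: c = 3.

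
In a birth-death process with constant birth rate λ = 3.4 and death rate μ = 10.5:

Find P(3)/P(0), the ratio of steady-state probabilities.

For constant rates: P(n)/P(0) = (λ/μ)^n
P(3)/P(0) = (3.4/10.5)^3 = 0.3238^3 = 0.03395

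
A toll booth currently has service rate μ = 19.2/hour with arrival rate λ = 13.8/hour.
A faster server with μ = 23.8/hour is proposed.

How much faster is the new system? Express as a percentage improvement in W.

System 1: ρ₁ = 13.8/19.2 = 0.7188, W₁ = 1/(19.2-13.8) = 0.1852
System 2: ρ₂ = 13.8/23.8 = 0.5798, W₂ = 1/(23.8-13.8) = 0.1000
Improvement: (W₁-W₂)/W₁ = (0.1852-0.1000)/0.1852 = 46.00%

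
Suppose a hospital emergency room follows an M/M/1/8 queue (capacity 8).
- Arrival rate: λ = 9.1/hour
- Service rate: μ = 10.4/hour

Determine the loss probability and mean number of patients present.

ρ = λ/μ = 9.1/10.4 = 0.8750
P₀ = (1-ρ)/(1-ρ^(K+1)) = (1-0.8750)/(1-0.8750^9) = 0.12500/0.69934 = 0.1787
P_K = P₀×ρ^K = 0.17874 × 0.8750^8 = 0.17874 × 0.34361 = 0.06142
Blocking probability P_8 = 0.06142 (6.14%)
L = ρ[1 - (K+1)ρ^K + Kρ^(K+1)] / [(1-ρ)(1-ρ^(K+1))]
L = 0.8750 × (1 - 9×0.343609 + 8×0.300658) / ((1 - 0.8750) × (1 - 0.300658)) = 3.1308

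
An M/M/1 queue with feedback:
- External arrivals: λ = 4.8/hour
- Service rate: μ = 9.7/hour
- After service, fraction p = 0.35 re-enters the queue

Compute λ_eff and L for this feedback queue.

Effective arrival rate: λ_eff = λ/(1-p) = 4.8/(1-0.35) = 4.8/0.65 = 7.3846
ρ = λ_eff/μ = 7.3846/9.7 = 0.7613
L = ρ/(1-ρ) = 0.7613/(1-0.7613) = 3.1894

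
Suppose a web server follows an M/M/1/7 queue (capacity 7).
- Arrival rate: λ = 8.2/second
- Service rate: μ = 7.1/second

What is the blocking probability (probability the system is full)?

ρ = λ/μ = 8.2/7.1 = 1.15493
P₀ = (1-ρ)/(1-ρ^(K+1)) = (1-1.15493)/(1-1.15493^8) = -0.15493/-2.1655 = 0.07154
P_K = P₀×ρ^K = 0.07154 × 1.15493^7 = 0.07154 × 2.7409 = 0.1961
Blocking probability = 19.61%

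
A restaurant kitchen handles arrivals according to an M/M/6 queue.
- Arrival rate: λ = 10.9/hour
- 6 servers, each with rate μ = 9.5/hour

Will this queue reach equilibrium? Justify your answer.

Stability requires ρ = λ/(cμ) < 1
ρ = 10.9/(6 × 9.5) = 10.9/57.00 = 0.1912
Since 0.1912 < 1, the system is STABLE.
The servers are busy 19.12% of the time.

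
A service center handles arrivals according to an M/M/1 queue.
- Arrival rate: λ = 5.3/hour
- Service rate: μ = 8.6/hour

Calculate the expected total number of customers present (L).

ρ = λ/μ = 5.3/8.6 = 0.6163
For M/M/1: L = λ/(μ-λ)
L = 5.3/(8.6-5.3) = 5.3/3.30
L = 1.6061 customers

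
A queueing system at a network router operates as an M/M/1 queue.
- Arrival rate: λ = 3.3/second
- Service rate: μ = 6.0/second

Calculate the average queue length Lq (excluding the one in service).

ρ = λ/μ = 3.3/6.0 = 0.5500
For M/M/1: Lq = λ²/(μ(μ-λ))
Lq = 10.89/(6.0 × 2.70)
Lq = 0.6722 packets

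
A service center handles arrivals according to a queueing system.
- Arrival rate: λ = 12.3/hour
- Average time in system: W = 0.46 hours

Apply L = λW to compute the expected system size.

Little's Law: L = λW
L = 12.3 × 0.46 = 5.6580 customers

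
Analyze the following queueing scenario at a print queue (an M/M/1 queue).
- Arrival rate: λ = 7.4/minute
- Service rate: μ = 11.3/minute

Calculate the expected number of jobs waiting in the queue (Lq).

ρ = λ/μ = 7.4/11.3 = 0.6549
For M/M/1: Lq = λ²/(μ(μ-λ))
Lq = 54.76/(11.3 × 3.90)
Lq = 1.2426 jobs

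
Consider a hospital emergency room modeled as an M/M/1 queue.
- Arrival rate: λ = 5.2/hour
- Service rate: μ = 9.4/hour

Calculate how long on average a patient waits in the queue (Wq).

First, compute utilization: ρ = λ/μ = 5.2/9.4 = 0.5532
For M/M/1: Wq = λ/(μ(μ-λ))
Wq = 5.2/(9.4 × (9.4-5.2))
Wq = 5.2/(9.4 × 4.20)
Wq = 0.1317 hours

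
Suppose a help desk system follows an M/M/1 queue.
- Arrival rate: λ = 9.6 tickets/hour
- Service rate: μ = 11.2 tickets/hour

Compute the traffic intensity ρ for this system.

Server utilization: ρ = λ/μ
ρ = 9.6/11.2 = 0.8571
The server is busy 85.71% of the time.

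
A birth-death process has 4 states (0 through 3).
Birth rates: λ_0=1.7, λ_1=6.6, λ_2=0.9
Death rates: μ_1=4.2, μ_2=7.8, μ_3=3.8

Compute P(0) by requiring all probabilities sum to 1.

Ratios P(n)/P(0) = (λ₀···λₙ₋₁)/(μ₁···μₙ):
P(1)/P(0) = (1.7)/(4.2) = 0.4048
P(2)/P(0) = (1.7×6.6)/(4.2×7.8) = 0.3425
P(3)/P(0) = (1.7×6.6×0.9)/(4.2×7.8×3.8) = 0.08112

Normalization: ∑ P(n) = 1
P(0) × (1.0000 + 0.4048 + 0.3425 + 0.08112) = 1
P(0) × 1.8284 = 1
P(0) = 1/1.8284 = 0.5469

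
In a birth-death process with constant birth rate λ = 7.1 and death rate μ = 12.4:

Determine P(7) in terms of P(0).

For constant rates: P(n)/P(0) = (λ/μ)^n
P(7)/P(0) = (7.1/12.4)^7 = 0.5726^7 = 0.02018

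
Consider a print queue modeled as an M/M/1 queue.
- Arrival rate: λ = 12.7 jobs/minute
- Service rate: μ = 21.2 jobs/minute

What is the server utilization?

Server utilization: ρ = λ/μ
ρ = 12.7/21.2 = 0.5991
The server is busy 59.91% of the time.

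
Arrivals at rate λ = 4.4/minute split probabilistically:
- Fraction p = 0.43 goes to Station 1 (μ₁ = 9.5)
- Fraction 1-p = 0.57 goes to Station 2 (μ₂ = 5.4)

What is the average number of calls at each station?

Effective rates: λ₁ = 4.4×0.43 = 1.892, λ₂ = 4.4×0.57 = 2.508
Station 1: ρ₁ = 1.892/9.5 = 0.19916, L₁ = ρ₁/(1-ρ₁) = 0.19916/(1-0.19916) = 0.2487
Station 2: ρ₂ = 2.508/5.4 = 0.46444, L₂ = ρ₂/(1-ρ₂) = 0.46444/(1-0.46444) = 0.8672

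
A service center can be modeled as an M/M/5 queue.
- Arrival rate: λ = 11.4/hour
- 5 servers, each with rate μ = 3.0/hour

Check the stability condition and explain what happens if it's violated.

Stability requires ρ = λ/(cμ) < 1
ρ = 11.4/(5 × 3.0) = 11.4/15.00 = 0.7600
Since 0.7600 < 1, the system is STABLE.
The servers are busy 76.00% of the time.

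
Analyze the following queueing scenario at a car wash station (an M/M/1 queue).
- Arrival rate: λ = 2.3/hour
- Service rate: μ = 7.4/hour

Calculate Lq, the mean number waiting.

ρ = λ/μ = 2.3/7.4 = 0.3108
For M/M/1: Lq = λ²/(μ(μ-λ))
Lq = 5.29/(7.4 × 5.10)
Lq = 0.1402 cars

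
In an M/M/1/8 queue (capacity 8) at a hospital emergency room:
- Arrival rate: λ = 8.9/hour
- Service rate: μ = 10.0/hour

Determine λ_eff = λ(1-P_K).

ρ = λ/μ = 8.9/10.0 = 0.8900
P₀ = (1-ρ)/(1-ρ^(K+1)) = (1-0.8900)/(1-0.8900^9) = 0.1100/0.6496 = 0.1693
P_K = P₀×ρ^K = 0.169324 × 0.8900^8 = 0.169324 × 0.393659 = 0.06666
λ_eff = λ(1-P_K) = 8.9 × (1 - 0.066656) = 8.9 × 0.933344 = 8.3068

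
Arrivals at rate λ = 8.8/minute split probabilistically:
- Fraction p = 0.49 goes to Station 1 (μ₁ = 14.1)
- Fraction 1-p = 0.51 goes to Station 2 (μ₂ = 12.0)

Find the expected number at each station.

Effective rates: λ₁ = 8.8×0.49 = 4.312, λ₂ = 8.8×0.51 = 4.488
Station 1: ρ₁ = 4.312/14.1 = 0.3058, L₁ = ρ₁/(1-ρ₁) = 0.3058/(1-0.3058) = 0.4405
Station 2: ρ₂ = 4.488/12.0 = 0.3740, L₂ = ρ₂/(1-ρ₂) = 0.3740/(1-0.3740) = 0.5974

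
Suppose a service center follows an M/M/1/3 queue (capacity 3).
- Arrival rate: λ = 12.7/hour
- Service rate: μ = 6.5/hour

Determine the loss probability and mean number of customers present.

ρ = λ/μ = 12.7/6.5 = 1.95385
P₀ = (1-ρ)/(1-ρ^(K+1)) = (1-1.95385)/(1-1.95385^4) = -0.95385/-13.5735 = 0.07027
P_K = P₀×ρ^K = 0.070273 × 1.95385^3 = 0.070273 × 7.4589 = 0.5242
Blocking probability P_3 = 0.5242 (52.42%)
L = ρ[1 - (K+1)ρ^K + Kρ^(K+1)] / [(1-ρ)(1-ρ^(K+1))]
L = 1.95385 × (1 - 4×7.4589 + 3×14.5735) / ((1 - 1.95385) × (1 - 14.5735)) = 2.2463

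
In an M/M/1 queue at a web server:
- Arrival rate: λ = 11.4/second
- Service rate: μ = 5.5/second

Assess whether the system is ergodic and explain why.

Stability requires ρ = λ/(cμ) < 1
ρ = 11.4/(1 × 5.5) = 11.4/5.50 = 2.0727
Since 2.0727 ≥ 1, the system is UNSTABLE.
Queue grows without bound. Need μ > λ = 11.4.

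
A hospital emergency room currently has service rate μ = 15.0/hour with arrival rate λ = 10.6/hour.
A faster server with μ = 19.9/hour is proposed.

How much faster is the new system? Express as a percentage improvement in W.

System 1: ρ₁ = 10.6/15.0 = 0.7067, W₁ = 1/(15.0-10.6) = 0.22727
System 2: ρ₂ = 10.6/19.9 = 0.5327, W₂ = 1/(19.9-10.6) = 0.10753
Improvement: (W₁-W₂)/W₁ = (0.22727-0.10753)/0.22727 = 52.69%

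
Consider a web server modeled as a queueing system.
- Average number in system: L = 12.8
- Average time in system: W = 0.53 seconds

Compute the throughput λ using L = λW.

Little's Law: L = λW, so λ = L/W
λ = 12.8/0.53 = 24.1509 requests/second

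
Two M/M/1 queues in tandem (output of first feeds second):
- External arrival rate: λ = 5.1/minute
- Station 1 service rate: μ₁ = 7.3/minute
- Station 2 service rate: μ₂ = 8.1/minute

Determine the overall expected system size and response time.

By Jackson's theorem, each station behaves as independent M/M/1.
Station 1: ρ₁ = 5.1/7.3 = 0.6986, L₁ = ρ₁/(1-ρ₁) = λ/(μ₁-λ) = 5.1/2.20 = 2.3182
Station 2: ρ₂ = 5.1/8.1 = 0.6296, L₂ = ρ₂/(1-ρ₂) = λ/(μ₂-λ) = 5.1/3.00 = 1.7000
Total: L = L₁ + L₂ = 2.3182 + 1.7000 = 4.0182
W = L/λ = 4.0182/5.1 = 0.7879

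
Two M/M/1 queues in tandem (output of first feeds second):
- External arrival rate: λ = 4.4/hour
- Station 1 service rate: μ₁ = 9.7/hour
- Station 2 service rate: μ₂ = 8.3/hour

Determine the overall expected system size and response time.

By Jackson's theorem, each station behaves as independent M/M/1.
Station 1: ρ₁ = 4.4/9.7 = 0.4536, L₁ = ρ₁/(1-ρ₁) = λ/(μ₁-λ) = 4.4/5.30 = 0.8302
Station 2: ρ₂ = 4.4/8.3 = 0.5301, L₂ = ρ₂/(1-ρ₂) = λ/(μ₂-λ) = 4.4/3.90 = 1.1282
Total: L = L₁ + L₂ = 0.8302 + 1.1282 = 1.9584
W = L/λ = 1.9584/4.4 = 0.4451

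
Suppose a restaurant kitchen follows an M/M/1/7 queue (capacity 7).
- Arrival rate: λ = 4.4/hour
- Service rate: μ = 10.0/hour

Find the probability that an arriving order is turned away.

ρ = λ/μ = 4.4/10.0 = 0.4400
P₀ = (1-ρ)/(1-ρ^(K+1)) = (1-0.4400)/(1-0.4400^8) = 0.5600/0.9986 = 0.5608
P_K = P₀×ρ^K = 0.56079 × 0.4400^7 = 0.56079 × 0.0031928 = 0.001790
Blocking probability = 0.18%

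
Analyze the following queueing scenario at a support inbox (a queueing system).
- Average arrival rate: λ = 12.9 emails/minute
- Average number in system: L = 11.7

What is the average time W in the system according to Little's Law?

Little's Law: L = λW, so W = L/λ
W = 11.7/12.9 = 0.9070 minutes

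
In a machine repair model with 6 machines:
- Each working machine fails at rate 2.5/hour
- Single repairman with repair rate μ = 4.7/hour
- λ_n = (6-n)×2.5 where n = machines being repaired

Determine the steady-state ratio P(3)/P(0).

P(3)/P(0) = ∏_{i=0}^{3-1} λ_i/μ_{i+1}
= (6-0)×2.5/4.7 × (6-1)×2.5/4.7 × (6-2)×2.5/4.7
= 18.0596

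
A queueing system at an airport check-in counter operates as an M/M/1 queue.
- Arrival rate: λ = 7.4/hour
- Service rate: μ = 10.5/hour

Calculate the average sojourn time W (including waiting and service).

First, compute utilization: ρ = λ/μ = 7.4/10.5 = 0.7048
For M/M/1: W = 1/(μ-λ)
W = 1/(10.5-7.4) = 1/3.10
W = 0.3226 hours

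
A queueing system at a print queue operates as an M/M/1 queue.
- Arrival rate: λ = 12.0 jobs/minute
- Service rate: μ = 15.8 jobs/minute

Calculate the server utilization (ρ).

Server utilization: ρ = λ/μ
ρ = 12.0/15.8 = 0.7595
The server is busy 75.95% of the time.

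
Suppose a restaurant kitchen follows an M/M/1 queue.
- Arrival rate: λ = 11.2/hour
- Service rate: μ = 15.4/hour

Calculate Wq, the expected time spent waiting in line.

First, compute utilization: ρ = λ/μ = 11.2/15.4 = 0.7273
For M/M/1: Wq = λ/(μ(μ-λ))
Wq = 11.2/(15.4 × (15.4-11.2))
Wq = 11.2/(15.4 × 4.20)
Wq = 0.1732 hours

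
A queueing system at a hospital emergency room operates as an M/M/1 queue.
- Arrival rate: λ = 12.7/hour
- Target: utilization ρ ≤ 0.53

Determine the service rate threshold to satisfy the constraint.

ρ = λ/μ, so μ = λ/ρ
μ ≥ 12.7/0.53 = 23.9623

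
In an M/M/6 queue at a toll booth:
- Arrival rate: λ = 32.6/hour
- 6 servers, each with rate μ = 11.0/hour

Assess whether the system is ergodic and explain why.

Stability requires ρ = λ/(cμ) < 1
ρ = 32.6/(6 × 11.0) = 32.6/66.00 = 0.4939
Since 0.4939 < 1, the system is STABLE.
The servers are busy 49.39% of the time.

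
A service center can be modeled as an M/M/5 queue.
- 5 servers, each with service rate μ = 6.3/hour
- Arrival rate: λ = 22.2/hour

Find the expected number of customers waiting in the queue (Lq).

Traffic intensity: ρ = λ/(cμ) = 22.2/(5×6.3) = 0.7048
Since ρ = 0.7048 < 1, system is stable.
Offered load a = λ/μ = cρ = 22.2/6.3 = 3.5238
P₀ = [ Σₙ₌₀^4 aⁿ/n! + a^5/(5!(1-ρ)) ]⁻¹
Σ = a^0/0! + a^1/1! + a^2/2! + a^3/3! + a^4/4! = 1.0000 + 3.5238 + 6.2086 + 7.2927 + 6.4245 = 24.4496
a^5/(5!(1-ρ)) = 543.3280/(120 × 0.295238) = 15.3359
P₀ = 1/(24.4496 + 15.3359) = 0.02513
Lq = P₀·a^5·ρ / (5!(1-ρ)²) = 0.025135 × 543.3280 × 0.70476 / (120 × 0.087166) = 0.9201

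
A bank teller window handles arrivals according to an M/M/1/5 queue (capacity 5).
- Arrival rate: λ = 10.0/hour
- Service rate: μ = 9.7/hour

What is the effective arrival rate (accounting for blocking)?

ρ = λ/μ = 10.0/9.7 = 1.03093
P₀ = (1-ρ)/(1-ρ^(K+1)) = (1-1.03093)/(1-1.03093^6) = -0.030930/-0.20054 = 0.1542
P_K = P₀×ρ^K = 0.1542 × 1.03093^5 = 0.1542 × 1.1645 = 0.1796
λ_eff = λ(1-P_K) = 10.0 × (1 - 0.17961) = 10.0 × 0.82039 = 8.2039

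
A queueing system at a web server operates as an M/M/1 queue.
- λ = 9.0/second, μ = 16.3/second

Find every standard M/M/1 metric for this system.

Step 1: ρ = λ/μ = 9.0/16.3 = 0.5521
Step 2: L = λ/(μ-λ) = 9.0/7.30 = 1.2329
Step 3: Lq = λ²/(μ(μ-λ)) = 81.00/(16.3×7.30) = 0.6807
Step 4: W = 1/(μ-λ) = 1/7.30 = 0.13699
Step 5: Wq = λ/(μ(μ-λ)) = 9.0/(16.3×7.30) = 0.07564
Step 6: P(0) = 1-ρ = 0.4479
Verify: L = λW = 9.0×0.13699 = 1.2329 ✔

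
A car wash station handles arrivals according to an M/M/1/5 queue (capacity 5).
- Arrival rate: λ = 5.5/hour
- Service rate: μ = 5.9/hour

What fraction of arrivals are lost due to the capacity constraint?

ρ = λ/μ = 5.5/5.9 = 0.932203
P₀ = (1-ρ)/(1-ρ^(K+1)) = (1-0.932203)/(1-0.932203^6) = 0.06780/0.3438 = 0.1972
P_K = P₀×ρ^K = 0.1972 × 0.932203^5 = 0.1972 × 0.7040 = 0.1388
Blocking probability = 13.88%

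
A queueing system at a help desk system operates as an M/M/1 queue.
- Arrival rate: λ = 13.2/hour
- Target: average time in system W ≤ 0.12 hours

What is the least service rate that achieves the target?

For M/M/1: W = 1/(μ-λ)
Need W ≤ 0.12, so 1/(μ-λ) ≤ 0.12
μ - λ ≥ 1/0.12 = 8.3333
μ ≥ 13.2 + 8.3333 = 21.5333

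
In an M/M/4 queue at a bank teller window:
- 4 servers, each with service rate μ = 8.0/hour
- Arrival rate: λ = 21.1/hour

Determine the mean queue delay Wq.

Traffic intensity: ρ = λ/(cμ) = 21.1/(4×8.0) = 0.6594
Since ρ = 0.6594 < 1, system is stable.
Offered load a = λ/μ = cρ = 21.1/8.0 = 2.6375
P₀ = [ Σₙ₌₀^3 aⁿ/n! + a^4/(4!(1-ρ)) ]⁻¹
Σ = a^0/0! + a^1/1! + a^2/2! + a^3/3! = 1.0000 + 2.6375 + 3.4782 + 3.0579 = 10.1736
a^4/(4!(1-ρ)) = 48.3916/(24 × 0.34062) = 5.9195
P₀ = 1/(10.1736 + 5.9195) = 0.06214
Lq = P₀·a^4·ρ / (4!(1-ρ)²) = 0.062138 × 48.3916 × 0.65938 / (24 × 0.11603) = 0.7120
Wq = Lq/λ = 0.71203/21.1 = 0.03375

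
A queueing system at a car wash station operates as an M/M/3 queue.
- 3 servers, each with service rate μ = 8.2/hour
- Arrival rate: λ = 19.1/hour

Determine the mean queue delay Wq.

Traffic intensity: ρ = λ/(cμ) = 19.1/(3×8.2) = 0.7764
Since ρ = 0.7764 < 1, system is stable.
Offered load a = λ/μ = cρ = 19.1/8.2 = 2.3293
P₀ = [ Σₙ₌₀^2 aⁿ/n! + a^3/(3!(1-ρ)) ]⁻¹
Σ = a^0/0! + a^1/1! + a^2/2! = 1.0000 + 2.3293 + 2.7127 = 6.0420
a^3/(3!(1-ρ)) = 12.6374/(6 × 0.223577) = 9.4206
P₀ = 1/(6.0420 + 9.4206) = 0.06467
Lq = P₀·a^3·ρ / (3!(1-ρ)²) = 0.0646720 × 12.6374 × 0.776423 / (6 × 0.0499868) = 2.1158
Wq = Lq/λ = 2.1158/19.1 = 0.1108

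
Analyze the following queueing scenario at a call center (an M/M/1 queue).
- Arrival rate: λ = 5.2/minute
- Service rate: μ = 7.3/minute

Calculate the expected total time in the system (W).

First, compute utilization: ρ = λ/μ = 5.2/7.3 = 0.7123
For M/M/1: W = 1/(μ-λ)
W = 1/(7.3-5.2) = 1/2.10
W = 0.4762 minutes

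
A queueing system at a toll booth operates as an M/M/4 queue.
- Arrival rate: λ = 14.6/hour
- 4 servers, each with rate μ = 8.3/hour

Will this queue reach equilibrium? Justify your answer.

Stability requires ρ = λ/(cμ) < 1
ρ = 14.6/(4 × 8.3) = 14.6/33.20 = 0.4398
Since 0.4398 < 1, the system is STABLE.
The servers are busy 43.98% of the time.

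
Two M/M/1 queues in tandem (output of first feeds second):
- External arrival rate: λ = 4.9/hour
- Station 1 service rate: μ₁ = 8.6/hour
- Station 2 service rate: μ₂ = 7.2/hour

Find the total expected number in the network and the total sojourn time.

By Jackson's theorem, each station behaves as independent M/M/1.
Station 1: ρ₁ = 4.9/8.6 = 0.5698, L₁ = ρ₁/(1-ρ₁) = λ/(μ₁-λ) = 4.9/3.70 = 1.324324
Station 2: ρ₂ = 4.9/7.2 = 0.6806, L₂ = ρ₂/(1-ρ₂) = λ/(μ₂-λ) = 4.9/2.30 = 2.130435
Total: L = L₁ + L₂ = 1.324324 + 2.130435 = 3.4548
W = L/λ = 3.4548/4.9 = 0.7051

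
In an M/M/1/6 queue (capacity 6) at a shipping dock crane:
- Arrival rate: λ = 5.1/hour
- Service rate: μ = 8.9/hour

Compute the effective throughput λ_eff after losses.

ρ = λ/μ = 5.1/8.9 = 0.57303
P₀ = (1-ρ)/(1-ρ^(K+1)) = (1-0.57303)/(1-0.57303^7) = 0.4270/0.9797 = 0.4358
P_K = P₀×ρ^K = 0.4358 × 0.57303^6 = 0.4358 × 0.03540 = 0.01543
λ_eff = λ(1-P_K) = 5.1 × (1 - 0.01543) = 5.1 × 0.98457 = 5.0213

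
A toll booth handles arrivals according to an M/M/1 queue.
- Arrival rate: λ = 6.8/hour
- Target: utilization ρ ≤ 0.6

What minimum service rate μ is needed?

ρ = λ/μ, so μ = λ/ρ
μ ≥ 6.8/0.6 = 11.3333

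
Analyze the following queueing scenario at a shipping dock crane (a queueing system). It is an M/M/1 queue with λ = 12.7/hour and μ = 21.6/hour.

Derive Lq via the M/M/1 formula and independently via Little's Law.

Method 1 (direct): Lq = λ²/(μ(μ-λ)) = 161.29/(21.6 × 8.90) = 0.8390

Method 2 (Little's Law):
W = 1/(μ-λ) = 1/8.90 = 0.11236
Wq = W - 1/μ = 0.11236 - 0.046296 = 0.06606
Lq = λWq = 12.7 × 0.06606 = 0.8390 ✔ (matches Method 1)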